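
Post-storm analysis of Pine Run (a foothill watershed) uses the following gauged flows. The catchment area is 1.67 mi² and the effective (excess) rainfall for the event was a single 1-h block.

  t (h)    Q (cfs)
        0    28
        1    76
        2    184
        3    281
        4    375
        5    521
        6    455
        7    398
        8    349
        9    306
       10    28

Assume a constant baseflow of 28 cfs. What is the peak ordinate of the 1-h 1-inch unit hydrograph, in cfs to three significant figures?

Direct runoff: 0.0, 48.0, 156.0, 253.0, 347.0, 493.0, 427.0, 370.0, 321.0, 278.0, 0.0 cfs; ΣQ_DR = 2693 cfs, peak = 493.0 cfs.
Runoff depth d = ΣQ_DR·Δt / A = 2693 × 3600 / (1.67 mi²) = 2.499 in.
The 1-inch UH is the DRH scaled by (1 in)/d, so U_p = 493.0 × 1/2.499 = 197 cfs.

U_p ≈ 197 cfs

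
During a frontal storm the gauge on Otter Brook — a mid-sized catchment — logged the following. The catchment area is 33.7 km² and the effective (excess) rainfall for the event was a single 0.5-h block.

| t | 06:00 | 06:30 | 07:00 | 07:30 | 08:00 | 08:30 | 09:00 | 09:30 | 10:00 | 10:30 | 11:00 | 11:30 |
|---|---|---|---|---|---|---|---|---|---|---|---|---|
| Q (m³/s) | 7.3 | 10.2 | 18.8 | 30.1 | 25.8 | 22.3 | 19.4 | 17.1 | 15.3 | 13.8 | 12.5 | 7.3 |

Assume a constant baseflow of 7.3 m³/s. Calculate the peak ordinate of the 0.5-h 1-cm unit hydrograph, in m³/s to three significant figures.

U_p ≈ 38.0 m³/s

Direct runoff: 0.0, 2.9, 11.5, 22.8, 18.5, 15.0, 12.1, 9.8, 8.0, 6.5, 5.2, 0.0 m³/s; ΣQ_DR = 112.3 m³/s, peak = 22.8 m³/s.
Runoff depth d = ΣQ_DR·Δt / A = 112.3 × 1800 / (33.7 km²) = 5.998 mm.
The 1-cm UH is the DRH scaled by (10 mm)/d, so U_p = 22.8 × 10/5.998 = 38.0 m³/s.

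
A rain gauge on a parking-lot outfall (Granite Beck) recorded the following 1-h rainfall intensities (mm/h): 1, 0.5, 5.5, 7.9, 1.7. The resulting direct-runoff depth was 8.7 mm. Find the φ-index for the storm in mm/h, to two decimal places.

φ ≈ 2.35 mm/h

Only the 2 blocks with intensity above φ contribute runoff: 5.5, 7.9 mm/h.
Σ(I−φ)·Δt = d  ⇒  (5.5+7.9 − 2φ)·1 = 8.7
φ = (13.40 − 8.7/1) / 2 = 2.35 mm/h.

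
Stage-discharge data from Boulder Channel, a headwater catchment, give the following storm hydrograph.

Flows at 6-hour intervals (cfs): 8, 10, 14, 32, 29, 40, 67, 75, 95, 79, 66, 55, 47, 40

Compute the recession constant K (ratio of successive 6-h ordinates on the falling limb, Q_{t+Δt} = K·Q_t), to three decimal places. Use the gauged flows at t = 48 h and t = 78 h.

Using the recession-limb readings at t = 48 h and t = 78 h: Q falls from 95 to 40 cfs over 5 intervals.
K = (Q₂/Q₁)^(1/5) = (40/95)^(1/5) = 0.841.

K ≈ 0.841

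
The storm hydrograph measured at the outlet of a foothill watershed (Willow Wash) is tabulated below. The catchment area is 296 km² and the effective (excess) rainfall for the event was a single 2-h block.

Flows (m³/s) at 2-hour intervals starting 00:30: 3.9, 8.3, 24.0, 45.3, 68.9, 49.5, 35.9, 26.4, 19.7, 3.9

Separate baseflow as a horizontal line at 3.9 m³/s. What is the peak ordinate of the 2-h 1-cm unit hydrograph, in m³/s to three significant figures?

U_p ≈ 108 m³/s

Direct runoff: 0.0, 4.4, 20.1, 41.4, 65.0, 45.6, 32.0, 22.5, 15.8, 0.0 m³/s; ΣQ_DR = 246.8 m³/s, peak = 65.0 m³/s.
Runoff depth d = ΣQ_DR·Δt / A = 246.8 × 7200 / (296 km²) = 6.003 mm.
The 1-cm UH is the DRH scaled by (10 mm)/d, so U_p = 65.0 × 10/6.003 = 108 m³/s.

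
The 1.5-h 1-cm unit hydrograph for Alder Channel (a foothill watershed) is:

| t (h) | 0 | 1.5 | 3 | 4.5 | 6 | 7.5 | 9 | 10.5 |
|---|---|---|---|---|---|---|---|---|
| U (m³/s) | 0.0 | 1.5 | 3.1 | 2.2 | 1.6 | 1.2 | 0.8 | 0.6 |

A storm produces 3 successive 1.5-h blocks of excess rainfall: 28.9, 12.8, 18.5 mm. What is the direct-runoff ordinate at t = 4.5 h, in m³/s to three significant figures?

Q ≈ 13.1 m³/s

By discrete convolution, Q_j = Σ (P_i / 10 mm) · U_{j−i}.
At t = 4.5 h (j=3): Q = (28.9/10)·2.2 + (12.8/10)·3.1 + (18.5/10)·1.5 = 13.1 m³/s.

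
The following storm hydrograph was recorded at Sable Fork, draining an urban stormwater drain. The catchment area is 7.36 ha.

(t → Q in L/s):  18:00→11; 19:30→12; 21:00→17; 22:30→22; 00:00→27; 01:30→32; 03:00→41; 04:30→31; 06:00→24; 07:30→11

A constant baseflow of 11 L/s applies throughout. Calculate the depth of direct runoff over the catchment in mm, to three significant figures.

d ≈ 8.66 mm

Direct runoff: 0.0, 1.0, 6.0, 11.0, 16.0, 21.0, 30.0, 20.0, 13.0, 0.0 L/s; ΣQ_DR = 118.0 L/s.
V = ΣQ_DR · Δt = 118.0 × 5400 s = 6.372 × 10^5 L.
Over A = 7.36 ha, depth = V / A = 8.66 mm.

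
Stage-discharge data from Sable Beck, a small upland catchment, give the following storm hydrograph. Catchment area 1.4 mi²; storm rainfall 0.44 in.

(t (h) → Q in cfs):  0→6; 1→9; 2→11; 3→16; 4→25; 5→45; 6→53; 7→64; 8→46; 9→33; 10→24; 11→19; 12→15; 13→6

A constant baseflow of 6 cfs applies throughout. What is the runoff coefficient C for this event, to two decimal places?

C ≈ 0.72

ΣQ_DR = 288.0 cfs; V = ΣQ_DR·Δt = 1.037 × 10^6 ft³.
Runoff depth d = V / A = 0.3188 in.
C = d / P = 0.3188 / 0.44 = 0.72.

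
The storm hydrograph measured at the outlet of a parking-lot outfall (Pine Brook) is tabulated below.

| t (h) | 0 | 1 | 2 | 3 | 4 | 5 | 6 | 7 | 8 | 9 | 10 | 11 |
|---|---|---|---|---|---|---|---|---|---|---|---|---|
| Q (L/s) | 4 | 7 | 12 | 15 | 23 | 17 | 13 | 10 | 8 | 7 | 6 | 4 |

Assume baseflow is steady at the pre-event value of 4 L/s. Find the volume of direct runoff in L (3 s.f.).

V ≈ 2.81 × 10^5 L

Direct-runoff ordinates (Q − Q_b): 0.0, 3.0, 8.0, 11.0, 19.0, 13.0, 9.0, 6.0, 4.0, 3.0, 2.0, 0.0 L/s.
ΣQ_DR = 78.00 L/s.
With Δt = 1 h = 3600 s, V = ΣQ_DR · Δt = 78.00 × 3600 = 2.81 × 10^5 L.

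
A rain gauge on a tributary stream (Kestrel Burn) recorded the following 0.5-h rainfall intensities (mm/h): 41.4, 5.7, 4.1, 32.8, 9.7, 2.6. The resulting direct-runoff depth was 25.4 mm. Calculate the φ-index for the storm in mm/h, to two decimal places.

φ ≈ 11.70 mm/h

Only the 2 blocks with intensity above φ contribute runoff: 41.4, 32.8 mm/h.
Σ(I−φ)·Δt = d  ⇒  (41.4+32.8 − 2φ)·0.5 = 25.4
φ = (74.20 − 25.4/0.5) / 2 = 11.70 mm/h.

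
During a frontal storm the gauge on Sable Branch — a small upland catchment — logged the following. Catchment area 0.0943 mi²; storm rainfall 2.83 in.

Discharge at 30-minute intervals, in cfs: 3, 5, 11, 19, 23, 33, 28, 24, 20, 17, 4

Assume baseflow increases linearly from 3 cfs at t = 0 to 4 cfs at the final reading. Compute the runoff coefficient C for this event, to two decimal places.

ΣQ_DR = 148.5 cfs; V = ΣQ_DR·Δt = 2.673 × 10^5 ft³.
Runoff depth d = V / A = 1.220 in.
C = d / P = 1.220 / 2.83 = 0.43.

C ≈ 0.43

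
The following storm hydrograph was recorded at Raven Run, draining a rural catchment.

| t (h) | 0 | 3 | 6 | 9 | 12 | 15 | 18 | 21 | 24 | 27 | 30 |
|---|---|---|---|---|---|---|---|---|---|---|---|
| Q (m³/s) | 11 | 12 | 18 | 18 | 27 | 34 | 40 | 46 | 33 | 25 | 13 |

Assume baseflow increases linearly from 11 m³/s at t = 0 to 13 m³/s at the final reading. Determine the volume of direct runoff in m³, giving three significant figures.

Direct-runoff ordinates (Q − Q_b): 0.00, 0.80, 6.60, 6.40, 15.20, 22.00, 27.80, 33.60, 20.40, 12.20, 0.00 m³/s.
ΣQ_DR = 145.0 m³/s.
With Δt = 3 h = 10800 s, V = ΣQ_DR · Δt = 145.0 × 10800 = 1.57 × 10^6 m³.

V ≈ 1.57 × 10^6 m³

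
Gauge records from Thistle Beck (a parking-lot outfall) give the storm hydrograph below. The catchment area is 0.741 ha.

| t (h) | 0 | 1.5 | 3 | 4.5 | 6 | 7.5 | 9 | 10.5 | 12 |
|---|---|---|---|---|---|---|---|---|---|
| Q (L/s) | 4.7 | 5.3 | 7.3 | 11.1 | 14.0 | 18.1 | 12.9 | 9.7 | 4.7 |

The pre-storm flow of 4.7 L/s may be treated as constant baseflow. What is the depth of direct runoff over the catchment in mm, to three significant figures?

Direct runoff: 0.0, 0.6, 2.6, 6.4, 9.3, 13.4, 8.2, 5.0, 0.0 L/s; ΣQ_DR = 45.50 L/s.
V = ΣQ_DR · Δt = 45.50 × 5400 s = 2.457 × 10^5 L.
Over A = 0.741 ha, depth = V / A = 33.2 mm.

d ≈ 33.2 mm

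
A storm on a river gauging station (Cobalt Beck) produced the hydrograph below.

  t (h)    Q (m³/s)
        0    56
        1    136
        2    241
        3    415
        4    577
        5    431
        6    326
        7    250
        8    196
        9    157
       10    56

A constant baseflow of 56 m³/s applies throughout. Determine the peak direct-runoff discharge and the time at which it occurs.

Subtracting baseflow gives direct-runoff ordinates: 0.0, 80.0, 185.0, 359.0, 521.0, 375.0, 270.0, 194.0, 140.0, 101.0, 0.0 m³/s.
The maximum is 521.0 m³/s, occurring at the reading for t = 4 h.

Q_p = 521.0 m³/s at t = 4 h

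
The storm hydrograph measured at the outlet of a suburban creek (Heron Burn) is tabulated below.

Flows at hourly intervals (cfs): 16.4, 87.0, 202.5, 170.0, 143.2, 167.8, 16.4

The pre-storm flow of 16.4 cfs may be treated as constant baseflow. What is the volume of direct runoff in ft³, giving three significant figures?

Direct-runoff ordinates (Q − Q_b): 0.0, 70.6, 186.1, 153.6, 126.8, 151.4, 0.0 cfs.
ΣQ_DR = 688.5 cfs.
With Δt = 1 h = 3600 s, V = ΣQ_DR · Δt = 688.5 × 3600 = 2.48 × 10^6 ft³.

V ≈ 2.48 × 10^6 ft³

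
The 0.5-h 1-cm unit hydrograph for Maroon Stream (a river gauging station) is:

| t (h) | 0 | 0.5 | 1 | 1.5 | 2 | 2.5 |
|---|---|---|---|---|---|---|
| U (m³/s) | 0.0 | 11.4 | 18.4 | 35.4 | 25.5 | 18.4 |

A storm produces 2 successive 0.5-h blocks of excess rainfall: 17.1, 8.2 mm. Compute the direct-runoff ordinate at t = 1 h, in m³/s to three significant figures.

Q ≈ 40.8 m³/s

By discrete convolution, Q_j = Σ (P_i / 10 mm) · U_{j−i}.
At t = 1 h (j=2): Q = (17.1/10)·18.4 + (8.2/10)·11.4 = 40.8 m³/s.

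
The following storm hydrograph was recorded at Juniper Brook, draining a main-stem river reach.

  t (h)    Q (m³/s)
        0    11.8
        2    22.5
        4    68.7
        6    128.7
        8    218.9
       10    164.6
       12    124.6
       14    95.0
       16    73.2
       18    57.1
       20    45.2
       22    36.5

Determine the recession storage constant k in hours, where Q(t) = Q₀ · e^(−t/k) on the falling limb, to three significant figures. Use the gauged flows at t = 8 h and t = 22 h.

k ≈ 7.82 h

On the falling limb, Q drops from 218.9 to 36.5 m³/s between t = 8 h and t = 22 h (Δt = 14 h).
k = −Δt / ln(Q₂/Q₁) = −14 / ln(36.5/218.9) = 7.82 h.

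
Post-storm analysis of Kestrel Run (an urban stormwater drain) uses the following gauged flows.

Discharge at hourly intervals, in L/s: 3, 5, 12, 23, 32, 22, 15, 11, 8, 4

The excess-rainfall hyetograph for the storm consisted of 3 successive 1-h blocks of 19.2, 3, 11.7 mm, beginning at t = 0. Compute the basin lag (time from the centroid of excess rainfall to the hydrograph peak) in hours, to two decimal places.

t_L ≈ 2.72 h

Centroid of excess rainfall: t_c = Σ P_i·t̄_i / ΣP_i = 1.2788 h (block centres at 0.5, 1.5, 2.5 h).
Hydrograph peak occurs at t = 4 h, so basin lag t_L = 4 − 1.2788 = 2.72 h.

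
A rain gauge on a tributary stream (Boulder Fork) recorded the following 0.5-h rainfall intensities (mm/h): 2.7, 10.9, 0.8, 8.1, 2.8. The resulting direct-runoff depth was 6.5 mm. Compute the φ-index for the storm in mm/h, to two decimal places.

Only the 2 blocks with intensity above φ contribute runoff: 10.9, 8.1 mm/h.
Σ(I−φ)·Δt = d  ⇒  (10.9+8.1 − 2φ)·0.5 = 6.5
φ = (19.00 − 6.5/0.5) / 2 = 3.00 mm/h.

φ ≈ 3.00 mm/h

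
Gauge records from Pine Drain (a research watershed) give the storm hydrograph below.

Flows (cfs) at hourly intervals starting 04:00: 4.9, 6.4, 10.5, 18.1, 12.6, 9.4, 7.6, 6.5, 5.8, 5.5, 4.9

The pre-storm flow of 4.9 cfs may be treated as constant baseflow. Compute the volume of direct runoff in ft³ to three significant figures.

Direct-runoff ordinates (Q − Q_b): 0.0, 1.5, 5.6, 13.2, 7.7, 4.5, 2.7, 1.6, 0.9, 0.6, 0.0 cfs.
ΣQ_DR = 38.30 cfs.
With Δt = 1 h = 3600 s, V = ΣQ_DR · Δt = 38.30 × 3600 = 1.38 × 10^5 ft³.

V ≈ 1.38 × 10^5 ft³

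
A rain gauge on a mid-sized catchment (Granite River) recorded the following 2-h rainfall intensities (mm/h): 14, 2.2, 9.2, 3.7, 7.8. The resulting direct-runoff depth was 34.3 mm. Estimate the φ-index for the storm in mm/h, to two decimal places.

φ ≈ 4.62 mm/h

Only the 3 blocks with intensity above φ contribute runoff: 14, 9.2, 7.8 mm/h.
Σ(I−φ)·Δt = d  ⇒  (14+9.2+7.8 − 3φ)·2 = 34.3
φ = (31.00 − 34.3/2) / 3 = 4.62 mm/h.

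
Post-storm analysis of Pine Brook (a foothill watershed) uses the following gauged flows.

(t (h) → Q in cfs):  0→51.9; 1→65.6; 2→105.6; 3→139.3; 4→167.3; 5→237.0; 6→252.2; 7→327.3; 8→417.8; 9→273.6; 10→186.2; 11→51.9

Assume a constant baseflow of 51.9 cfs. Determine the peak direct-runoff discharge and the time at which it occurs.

Subtracting baseflow gives direct-runoff ordinates: 0.0, 13.7, 53.7, 87.4, 115.4, 185.1, 200.3, 275.4, 365.9, 221.7, 134.3, 0.0 cfs.
The maximum is 365.9 cfs, occurring at the reading for t = 8 h.

Q_p = 365.9 cfs at t = 8 h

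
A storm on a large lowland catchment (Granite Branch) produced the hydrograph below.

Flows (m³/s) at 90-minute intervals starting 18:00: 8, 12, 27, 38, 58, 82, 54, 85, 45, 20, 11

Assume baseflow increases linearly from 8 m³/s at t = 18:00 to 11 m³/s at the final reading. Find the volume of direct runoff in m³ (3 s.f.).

Direct-runoff ordinates (Q − Q_b): 0.00, 3.70, 18.40, 29.10, 48.80, 72.50, 44.20, 74.90, 34.60, 9.30, 0.00 m³/s.
ΣQ_DR = 335.5 m³/s.
With Δt = 1.5 h = 5400 s, V = ΣQ_DR · Δt = 335.5 × 5400 = 1.81 × 10^6 m³.

V ≈ 1.81 × 10^6 m³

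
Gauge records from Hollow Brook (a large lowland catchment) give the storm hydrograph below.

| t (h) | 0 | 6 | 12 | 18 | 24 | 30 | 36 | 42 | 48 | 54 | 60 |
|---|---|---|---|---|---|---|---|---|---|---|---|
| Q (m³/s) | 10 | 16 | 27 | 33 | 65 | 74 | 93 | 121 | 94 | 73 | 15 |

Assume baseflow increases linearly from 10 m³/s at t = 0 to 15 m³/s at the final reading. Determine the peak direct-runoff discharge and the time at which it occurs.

Q_p = 107.50 m³/s at t = 42 h

Subtracting baseflow gives direct-runoff ordinates: 0.00, 5.50, 16.00, 21.50, 53.00, 61.50, 80.00, 107.50, 80.00, 58.50, 0.00 m³/s.
The maximum is 107.50 m³/s, occurring at the reading for t = 42 h.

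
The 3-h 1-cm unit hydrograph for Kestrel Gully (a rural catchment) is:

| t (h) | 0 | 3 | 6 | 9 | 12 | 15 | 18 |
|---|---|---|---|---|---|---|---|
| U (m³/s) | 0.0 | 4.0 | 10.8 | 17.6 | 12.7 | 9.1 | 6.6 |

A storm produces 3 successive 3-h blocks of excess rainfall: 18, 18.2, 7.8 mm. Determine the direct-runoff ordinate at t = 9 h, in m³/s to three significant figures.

Q ≈ 54.5 m³/s

By discrete convolution, Q_j = Σ (P_i / 10 mm) · U_{j−i}.
At t = 9 h (j=3): Q = (18/10)·17.6 + (18.2/10)·10.8 + (7.8/10)·4.0 = 54.5 m³/s.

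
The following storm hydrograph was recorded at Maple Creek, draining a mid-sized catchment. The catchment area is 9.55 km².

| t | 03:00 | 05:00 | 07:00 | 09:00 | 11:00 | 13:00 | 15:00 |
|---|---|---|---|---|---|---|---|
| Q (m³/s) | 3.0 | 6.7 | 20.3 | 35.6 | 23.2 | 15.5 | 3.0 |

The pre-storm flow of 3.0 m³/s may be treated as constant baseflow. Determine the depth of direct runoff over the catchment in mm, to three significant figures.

Direct runoff: 0.0, 3.7, 17.3, 32.6, 20.2, 12.5, 0.0 m³/s; ΣQ_DR = 86.30 m³/s.
V = ΣQ_DR · Δt = 86.30 × 7200 s = 6.214 × 10^5 m³.
Over A = 9.55 km², depth = V / A = 65.1 mm.

d ≈ 65.1 mm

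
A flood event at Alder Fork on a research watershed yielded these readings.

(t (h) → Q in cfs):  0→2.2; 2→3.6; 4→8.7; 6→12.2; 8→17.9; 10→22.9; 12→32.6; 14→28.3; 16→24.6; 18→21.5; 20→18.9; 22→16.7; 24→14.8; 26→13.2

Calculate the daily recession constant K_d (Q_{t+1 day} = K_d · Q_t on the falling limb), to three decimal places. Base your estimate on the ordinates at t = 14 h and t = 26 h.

K_d ≈ 0.218

Between t = 14 h and t = 26 h the flow falls from 28.3 to 13.2 cfs over 6×2 h = 12 h.
Per-interval ratio K = (13.2/28.3)^(1/6) = 0.8806; K_d = K^(24/2) = 0.218.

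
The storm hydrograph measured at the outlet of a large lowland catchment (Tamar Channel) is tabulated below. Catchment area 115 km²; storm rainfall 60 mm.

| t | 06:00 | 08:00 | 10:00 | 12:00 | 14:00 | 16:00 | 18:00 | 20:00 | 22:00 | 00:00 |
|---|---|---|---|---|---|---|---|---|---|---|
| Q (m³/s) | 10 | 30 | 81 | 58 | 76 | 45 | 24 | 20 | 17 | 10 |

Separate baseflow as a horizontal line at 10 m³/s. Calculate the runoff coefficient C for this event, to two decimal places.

C ≈ 0.28

ΣQ_DR = 271.0 m³/s; V = ΣQ_DR·Δt = 1.951 × 10^6 m³.
Runoff depth d = V / A = 16.97 mm.
C = d / P = 16.97 / 60 = 0.28.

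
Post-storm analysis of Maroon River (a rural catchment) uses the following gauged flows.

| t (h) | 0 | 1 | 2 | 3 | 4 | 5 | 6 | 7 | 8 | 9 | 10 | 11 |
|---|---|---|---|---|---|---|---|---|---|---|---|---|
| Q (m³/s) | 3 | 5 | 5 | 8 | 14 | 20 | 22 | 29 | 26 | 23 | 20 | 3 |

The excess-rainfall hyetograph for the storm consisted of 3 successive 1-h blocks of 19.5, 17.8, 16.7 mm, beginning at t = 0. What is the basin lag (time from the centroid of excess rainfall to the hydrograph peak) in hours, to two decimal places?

Centroid of excess rainfall: t_c = Σ P_i·t̄_i / ΣP_i = 1.4481 h (block centres at 0.5, 1.5, 2.5 h).
Hydrograph peak occurs at t = 7 h, so basin lag t_L = 7 − 1.4481 = 5.55 h.

t_L ≈ 5.55 h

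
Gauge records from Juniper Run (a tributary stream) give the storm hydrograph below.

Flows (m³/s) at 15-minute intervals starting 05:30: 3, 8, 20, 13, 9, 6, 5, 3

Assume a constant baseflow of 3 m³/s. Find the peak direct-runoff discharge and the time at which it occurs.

Subtracting baseflow gives direct-runoff ordinates: 0.0, 5.0, 17.0, 10.0, 6.0, 3.0, 2.0, 0.0 m³/s.
The maximum is 17.0 m³/s, occurring at the reading for t = 06:00.

Q_p = 17.0 m³/s at t = 06:00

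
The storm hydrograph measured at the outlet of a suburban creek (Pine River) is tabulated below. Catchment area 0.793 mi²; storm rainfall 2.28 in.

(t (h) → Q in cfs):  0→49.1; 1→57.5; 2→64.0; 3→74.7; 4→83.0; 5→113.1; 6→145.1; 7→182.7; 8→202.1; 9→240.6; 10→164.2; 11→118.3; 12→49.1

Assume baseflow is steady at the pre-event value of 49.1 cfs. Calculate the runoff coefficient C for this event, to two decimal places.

C ≈ 0.78

ΣQ_DR = 905.2 cfs; V = ΣQ_DR·Δt = 3.259 × 10^6 ft³.
Runoff depth d = V / A = 1.769 in.
C = d / P = 1.769 / 2.28 = 0.78.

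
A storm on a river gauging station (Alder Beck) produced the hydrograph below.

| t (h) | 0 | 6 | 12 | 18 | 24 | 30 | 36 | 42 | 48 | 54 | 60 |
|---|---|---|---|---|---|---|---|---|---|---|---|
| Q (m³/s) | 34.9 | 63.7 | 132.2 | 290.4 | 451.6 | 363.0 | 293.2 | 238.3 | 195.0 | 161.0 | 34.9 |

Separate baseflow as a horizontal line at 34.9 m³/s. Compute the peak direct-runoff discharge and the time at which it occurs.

Subtracting baseflow gives direct-runoff ordinates: 0.0, 28.8, 97.3, 255.5, 416.7, 328.1, 258.3, 203.4, 160.1, 126.1, 0.0 m³/s.
The maximum is 416.7 m³/s, occurring at the reading for t = 24 h.

Q_p = 416.7 m³/s at t = 24 h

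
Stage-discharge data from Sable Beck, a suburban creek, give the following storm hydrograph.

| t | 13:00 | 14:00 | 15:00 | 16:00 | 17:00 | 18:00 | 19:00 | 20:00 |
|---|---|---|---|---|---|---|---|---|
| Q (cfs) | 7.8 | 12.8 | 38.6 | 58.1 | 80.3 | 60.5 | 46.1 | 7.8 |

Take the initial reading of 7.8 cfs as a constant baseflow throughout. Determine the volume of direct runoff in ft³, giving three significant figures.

V ≈ 8.99 × 10^5 ft³

Direct-runoff ordinates (Q − Q_b): 0.0, 5.0, 30.8, 50.3, 72.5, 52.7, 38.3, 0.0 cfs.
ΣQ_DR = 249.6 cfs.
With Δt = 1 h = 3600 s, V = ΣQ_DR · Δt = 249.6 × 3600 = 8.99 × 10^5 ft³.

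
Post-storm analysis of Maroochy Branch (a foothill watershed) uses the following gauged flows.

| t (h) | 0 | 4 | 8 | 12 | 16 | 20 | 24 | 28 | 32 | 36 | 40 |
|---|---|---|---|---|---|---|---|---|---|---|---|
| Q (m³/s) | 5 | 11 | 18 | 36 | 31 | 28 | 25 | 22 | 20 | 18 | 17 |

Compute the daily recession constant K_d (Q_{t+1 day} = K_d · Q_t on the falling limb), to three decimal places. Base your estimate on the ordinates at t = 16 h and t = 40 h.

K_d ≈ 0.548

Between t = 16 h and t = 40 h the flow falls from 31 to 17 m³/s over 6×4 h = 24 h.
Per-interval ratio K = (17/31)^(1/6) = 0.9047; K_d = K^(24/4) = 0.548.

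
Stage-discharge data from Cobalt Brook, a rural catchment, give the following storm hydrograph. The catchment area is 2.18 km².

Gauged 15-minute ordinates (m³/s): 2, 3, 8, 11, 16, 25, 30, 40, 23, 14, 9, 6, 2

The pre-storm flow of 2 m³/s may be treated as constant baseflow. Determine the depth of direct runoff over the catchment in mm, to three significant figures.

d ≈ 67.3 mm

Direct runoff: 0.0, 1.0, 6.0, 9.0, 14.0, 23.0, 28.0, 38.0, 21.0, 12.0, 7.0, 4.0, 0.0 m³/s; ΣQ_DR = 163.0 m³/s.
V = ΣQ_DR · Δt = 163.0 × 900 s = 1.467 × 10^5 m³.
Over A = 2.18 km², depth = V / A = 67.3 mm.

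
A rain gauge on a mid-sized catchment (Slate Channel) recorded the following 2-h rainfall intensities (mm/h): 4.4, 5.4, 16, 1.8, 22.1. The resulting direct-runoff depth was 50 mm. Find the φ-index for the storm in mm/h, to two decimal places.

φ ≈ 6.55 mm/h

Only the 2 blocks with intensity above φ contribute runoff: 16, 22.1 mm/h.
Σ(I−φ)·Δt = d  ⇒  (16+22.1 − 2φ)·2 = 50
φ = (38.10 − 50/2) / 2 = 6.55 mm/h.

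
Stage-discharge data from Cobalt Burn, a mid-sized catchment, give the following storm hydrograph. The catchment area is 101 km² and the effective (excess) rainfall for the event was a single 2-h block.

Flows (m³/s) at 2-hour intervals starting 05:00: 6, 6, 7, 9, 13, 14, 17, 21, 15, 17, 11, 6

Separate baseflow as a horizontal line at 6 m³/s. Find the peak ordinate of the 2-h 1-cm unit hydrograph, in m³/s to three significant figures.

U_p ≈ 30.1 m³/s

Direct runoff: 0.0, 0.0, 1.0, 3.0, 7.0, 8.0, 11.0, 15.0, 9.0, 11.0, 5.0, 0.0 m³/s; ΣQ_DR = 70.00 m³/s, peak = 15.0 m³/s.
Runoff depth d = ΣQ_DR·Δt / A = 70.00 × 7200 / (101 km²) = 4.990 mm.
The 1-cm UH is the DRH scaled by (10 mm)/d, so U_p = 15.0 × 10/4.990 = 30.1 m³/s.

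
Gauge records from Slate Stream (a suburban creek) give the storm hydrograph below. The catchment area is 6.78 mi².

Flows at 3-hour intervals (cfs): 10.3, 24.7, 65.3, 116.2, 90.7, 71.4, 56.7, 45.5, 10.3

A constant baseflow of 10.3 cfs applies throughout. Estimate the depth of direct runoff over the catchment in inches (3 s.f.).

d ≈ 0.273 in

Direct runoff: 0.0, 14.4, 55.0, 105.9, 80.4, 61.1, 46.4, 35.2, 0.0 cfs; ΣQ_DR = 398.4 cfs.
V = ΣQ_DR · Δt = 398.4 × 10800 s = 4.303 × 10^6 ft³.
Over A = 6.78 mi², depth = V / A = 0.273 in.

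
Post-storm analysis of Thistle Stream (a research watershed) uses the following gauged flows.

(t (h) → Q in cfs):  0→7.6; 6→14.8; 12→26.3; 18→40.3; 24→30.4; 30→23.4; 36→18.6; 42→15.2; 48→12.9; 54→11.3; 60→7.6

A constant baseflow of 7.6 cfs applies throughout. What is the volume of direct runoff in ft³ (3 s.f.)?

V ≈ 2.70 × 10^6 ft³

Direct-runoff ordinates (Q − Q_b): 0.0, 7.2, 18.7, 32.7, 22.8, 15.8, 11.0, 7.6, 5.3, 3.7, 0.0 cfs.
ΣQ_DR = 124.8 cfs.
With Δt = 6 h = 21600 s, V = ΣQ_DR · Δt = 124.8 × 21600 = 2.70 × 10^6 ft³.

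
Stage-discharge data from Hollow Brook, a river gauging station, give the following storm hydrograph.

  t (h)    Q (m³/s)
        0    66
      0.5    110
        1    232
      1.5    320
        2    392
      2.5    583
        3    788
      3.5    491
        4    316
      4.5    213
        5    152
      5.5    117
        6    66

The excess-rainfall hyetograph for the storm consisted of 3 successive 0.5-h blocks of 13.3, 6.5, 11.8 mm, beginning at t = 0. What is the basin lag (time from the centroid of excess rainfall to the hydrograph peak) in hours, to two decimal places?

t_L ≈ 2.27 h

Centroid of excess rainfall: t_c = Σ P_i·t̄_i / ΣP_i = 0.7263 h (block centres at 0.25, 0.75, 1.25 h).
Hydrograph peak occurs at t = 3 h, so basin lag t_L = 3 − 0.7263 = 2.27 h.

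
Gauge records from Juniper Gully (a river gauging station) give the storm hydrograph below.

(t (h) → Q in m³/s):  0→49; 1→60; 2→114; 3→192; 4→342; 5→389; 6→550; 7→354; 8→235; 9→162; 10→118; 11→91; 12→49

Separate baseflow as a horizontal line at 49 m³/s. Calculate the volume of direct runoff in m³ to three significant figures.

Direct-runoff ordinates (Q − Q_b): 0.0, 11.0, 65.0, 143.0, 293.0, 340.0, 501.0, 305.0, 186.0, 113.0, 69.0, 42.0, 0.0 m³/s.
ΣQ_DR = 2068 m³/s.
With Δt = 1 h = 3600 s, V = ΣQ_DR · Δt = 2068 × 3600 = 7.44 × 10^6 m³.

V ≈ 7.44 × 10^6 m³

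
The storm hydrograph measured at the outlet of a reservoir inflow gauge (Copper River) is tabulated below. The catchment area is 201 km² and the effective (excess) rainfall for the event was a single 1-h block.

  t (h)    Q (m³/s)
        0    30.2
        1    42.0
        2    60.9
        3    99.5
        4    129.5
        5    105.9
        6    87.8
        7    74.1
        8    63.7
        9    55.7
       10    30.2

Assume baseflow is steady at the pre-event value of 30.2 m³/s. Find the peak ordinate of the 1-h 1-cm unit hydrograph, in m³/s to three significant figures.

U_p ≈ 124 m³/s

Direct runoff: 0.0, 11.8, 30.7, 69.3, 99.3, 75.7, 57.6, 43.9, 33.5, 25.5, 0.0 m³/s; ΣQ_DR = 447.3 m³/s, peak = 99.3 m³/s.
Runoff depth d = ΣQ_DR·Δt / A = 447.3 × 3600 / (201 km²) = 8.011 mm.
The 1-cm UH is the DRH scaled by (10 mm)/d, so U_p = 99.3 × 10/8.011 = 124 m³/s.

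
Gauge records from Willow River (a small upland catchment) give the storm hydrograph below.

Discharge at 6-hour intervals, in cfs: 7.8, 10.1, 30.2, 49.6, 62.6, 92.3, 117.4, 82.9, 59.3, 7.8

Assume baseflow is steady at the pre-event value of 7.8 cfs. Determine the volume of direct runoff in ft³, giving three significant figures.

V ≈ 9.55 × 10^6 ft³

Direct-runoff ordinates (Q − Q_b): 0.0, 2.3, 22.4, 41.8, 54.8, 84.5, 109.6, 75.1, 51.5, 0.0 cfs.
ΣQ_DR = 442.0 cfs.
With Δt = 6 h = 21600 s, V = ΣQ_DR · Δt = 442.0 × 21600 = 9.55 × 10^6 ft³.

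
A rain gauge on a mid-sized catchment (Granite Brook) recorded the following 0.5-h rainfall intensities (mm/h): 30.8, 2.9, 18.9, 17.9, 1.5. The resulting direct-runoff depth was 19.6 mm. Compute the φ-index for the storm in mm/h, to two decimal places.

Only the 3 blocks with intensity above φ contribute runoff: 30.8, 18.9, 17.9 mm/h.
Σ(I−φ)·Δt = d  ⇒  (30.8+18.9+17.9 − 3φ)·0.5 = 19.6
φ = (67.60 − 19.6/0.5) / 3 = 9.47 mm/h.

φ ≈ 9.47 mm/h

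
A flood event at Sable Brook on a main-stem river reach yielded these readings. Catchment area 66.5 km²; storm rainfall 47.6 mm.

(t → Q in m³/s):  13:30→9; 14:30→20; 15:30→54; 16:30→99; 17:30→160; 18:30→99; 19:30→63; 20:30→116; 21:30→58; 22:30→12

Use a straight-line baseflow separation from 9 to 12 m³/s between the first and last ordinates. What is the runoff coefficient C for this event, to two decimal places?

C ≈ 0.67

ΣQ_DR = 585.0 m³/s; V = ΣQ_DR·Δt = 2.106 × 10^6 m³.
Runoff depth d = V / A = 31.67 mm.
C = d / P = 31.67 / 47.6 = 0.67.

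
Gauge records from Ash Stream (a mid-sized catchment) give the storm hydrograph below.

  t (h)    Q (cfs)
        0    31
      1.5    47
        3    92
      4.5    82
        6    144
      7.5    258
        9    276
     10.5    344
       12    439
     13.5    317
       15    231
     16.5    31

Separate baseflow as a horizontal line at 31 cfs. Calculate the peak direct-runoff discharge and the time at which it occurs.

Q_p = 408.0 cfs at t = 12 h

Subtracting baseflow gives direct-runoff ordinates: 0.0, 16.0, 61.0, 51.0, 113.0, 227.0, 245.0, 313.0, 408.0, 286.0, 200.0, 0.0 cfs.
The maximum is 408.0 cfs, occurring at the reading for t = 12 h.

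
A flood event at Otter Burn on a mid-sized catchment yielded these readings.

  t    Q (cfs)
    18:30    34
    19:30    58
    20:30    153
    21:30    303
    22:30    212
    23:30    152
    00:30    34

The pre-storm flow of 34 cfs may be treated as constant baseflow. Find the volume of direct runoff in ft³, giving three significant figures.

V ≈ 2.55 × 10^6 ft³

Direct-runoff ordinates (Q − Q_b): 0.0, 24.0, 119.0, 269.0, 178.0, 118.0, 0.0 cfs.
ΣQ_DR = 708.0 cfs.
With Δt = 1 h = 3600 s, V = ΣQ_DR · Δt = 708.0 × 3600 = 2.55 × 10^6 ft³.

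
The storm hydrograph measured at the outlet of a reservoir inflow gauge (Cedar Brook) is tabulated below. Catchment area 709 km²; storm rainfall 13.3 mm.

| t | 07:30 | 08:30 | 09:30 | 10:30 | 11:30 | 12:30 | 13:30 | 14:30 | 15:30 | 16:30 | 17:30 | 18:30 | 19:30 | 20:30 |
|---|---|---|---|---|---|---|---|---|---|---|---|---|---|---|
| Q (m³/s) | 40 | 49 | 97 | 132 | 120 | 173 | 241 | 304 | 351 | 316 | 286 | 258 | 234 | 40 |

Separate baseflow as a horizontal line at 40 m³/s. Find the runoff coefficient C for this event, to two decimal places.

ΣQ_DR = 2081 m³/s; V = ΣQ_DR·Δt = 7.492 × 10^6 m³.
Runoff depth d = V / A = 10.57 mm.
C = d / P = 10.57 / 13.3 = 0.79.

C ≈ 0.79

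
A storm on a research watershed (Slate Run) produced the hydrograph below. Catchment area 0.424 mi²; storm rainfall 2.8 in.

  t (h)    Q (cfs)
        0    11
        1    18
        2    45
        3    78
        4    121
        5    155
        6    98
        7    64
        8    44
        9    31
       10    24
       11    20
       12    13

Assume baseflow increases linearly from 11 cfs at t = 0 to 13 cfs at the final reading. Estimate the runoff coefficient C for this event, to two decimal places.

C ≈ 0.74

ΣQ_DR = 566.0 cfs; V = ΣQ_DR·Δt = 2.038 × 10^6 ft³.
Runoff depth d = V / A = 2.069 in.
C = d / P = 2.069 / 2.8 = 0.74.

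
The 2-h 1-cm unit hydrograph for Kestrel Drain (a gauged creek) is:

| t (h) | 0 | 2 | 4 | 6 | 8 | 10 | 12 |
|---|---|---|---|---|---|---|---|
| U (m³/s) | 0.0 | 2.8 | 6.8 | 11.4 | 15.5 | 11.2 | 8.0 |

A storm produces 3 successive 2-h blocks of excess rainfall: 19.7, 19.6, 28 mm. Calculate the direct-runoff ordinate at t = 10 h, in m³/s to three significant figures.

By discrete convolution, Q_j = Σ (P_i / 10 mm) · U_{j−i}.
At t = 10 h (j=5): Q = (19.7/10)·11.2 + (19.6/10)·15.5 + (28/10)·11.4 = 84.4 m³/s.

Q ≈ 84.4 m³/s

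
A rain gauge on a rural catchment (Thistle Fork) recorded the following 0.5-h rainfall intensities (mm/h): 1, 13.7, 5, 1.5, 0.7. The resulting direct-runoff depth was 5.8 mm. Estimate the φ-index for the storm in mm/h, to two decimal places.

φ ≈ 3.55 mm/h

Only the 2 blocks with intensity above φ contribute runoff: 13.7, 5 mm/h.
Σ(I−φ)·Δt = d  ⇒  (13.7+5 − 2φ)·0.5 = 5.8
φ = (18.70 − 5.8/0.5) / 2 = 3.55 mm/h.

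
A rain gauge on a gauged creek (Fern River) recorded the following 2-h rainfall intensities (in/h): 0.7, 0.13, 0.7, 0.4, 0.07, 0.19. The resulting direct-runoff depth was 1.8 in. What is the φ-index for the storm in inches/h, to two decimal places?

φ ≈ 0.30 in/h

Only the 3 blocks with intensity above φ contribute runoff: 0.7, 0.7, 0.4 in/h.
Σ(I−φ)·Δt = d  ⇒  (0.7+0.7+0.4 − 3φ)·2 = 1.8
φ = (1.800 − 1.8/2) / 3 = 0.30 in/h.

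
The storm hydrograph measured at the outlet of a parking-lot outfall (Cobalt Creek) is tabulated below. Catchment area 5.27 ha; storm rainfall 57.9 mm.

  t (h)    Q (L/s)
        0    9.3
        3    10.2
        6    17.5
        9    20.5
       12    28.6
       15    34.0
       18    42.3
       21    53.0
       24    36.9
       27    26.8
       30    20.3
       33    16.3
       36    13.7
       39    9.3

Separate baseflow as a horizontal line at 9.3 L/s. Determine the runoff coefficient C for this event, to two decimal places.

C ≈ 0.74

ΣQ_DR = 208.5 L/s; V = ΣQ_DR·Δt = 2.252 × 10^6 L.
Runoff depth d = V / A = 42.73 mm.
C = d / P = 42.73 / 57.9 = 0.74.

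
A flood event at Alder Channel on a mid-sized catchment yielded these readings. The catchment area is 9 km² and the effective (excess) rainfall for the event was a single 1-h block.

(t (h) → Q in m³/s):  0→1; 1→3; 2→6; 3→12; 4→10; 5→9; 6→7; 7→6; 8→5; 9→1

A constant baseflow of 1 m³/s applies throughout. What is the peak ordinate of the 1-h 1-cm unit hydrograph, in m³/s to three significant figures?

Direct runoff: 0.0, 2.0, 5.0, 11.0, 9.0, 8.0, 6.0, 5.0, 4.0, 0.0 m³/s; ΣQ_DR = 50.00 m³/s, peak = 11.0 m³/s.
Runoff depth d = ΣQ_DR·Δt / A = 50.00 × 3600 / (9 km²) = 20.00 mm.
The 1-cm UH is the DRH scaled by (10 mm)/d, so U_p = 11.0 × 10/20.00 = 5.50 m³/s.

U_p ≈ 5.50 m³/s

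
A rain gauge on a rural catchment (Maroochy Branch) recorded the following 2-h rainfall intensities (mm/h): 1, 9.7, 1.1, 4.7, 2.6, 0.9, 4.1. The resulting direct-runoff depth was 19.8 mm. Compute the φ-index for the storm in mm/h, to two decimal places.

Only the 3 blocks with intensity above φ contribute runoff: 9.7, 4.7, 4.1 mm/h.
Σ(I−φ)·Δt = d  ⇒  (9.7+4.7+4.1 − 3φ)·2 = 19.8
φ = (18.50 − 19.8/2) / 3 = 2.87 mm/h.

φ ≈ 2.87 mm/h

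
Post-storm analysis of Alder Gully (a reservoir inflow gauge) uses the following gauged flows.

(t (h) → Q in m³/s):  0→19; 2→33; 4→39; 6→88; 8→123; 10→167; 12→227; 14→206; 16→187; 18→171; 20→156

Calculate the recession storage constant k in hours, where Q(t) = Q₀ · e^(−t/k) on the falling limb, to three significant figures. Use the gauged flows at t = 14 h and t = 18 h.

On the falling limb, Q drops from 206 to 171 m³/s between t = 14 h and t = 18 h (Δt = 4 h).
k = −Δt / ln(Q₂/Q₁) = −4 / ln(171/206) = 21.5 h.

k ≈ 21.5 h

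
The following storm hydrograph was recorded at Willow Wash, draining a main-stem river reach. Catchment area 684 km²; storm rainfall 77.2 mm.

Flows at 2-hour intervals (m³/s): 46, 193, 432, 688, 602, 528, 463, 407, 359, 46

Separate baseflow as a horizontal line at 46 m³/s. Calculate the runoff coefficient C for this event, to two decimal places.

C ≈ 0.45

ΣQ_DR = 3304 m³/s; V = ΣQ_DR·Δt = 2.379 × 10^7 m³.
Runoff depth d = V / A = 34.78 mm.
C = d / P = 34.78 / 77.2 = 0.45.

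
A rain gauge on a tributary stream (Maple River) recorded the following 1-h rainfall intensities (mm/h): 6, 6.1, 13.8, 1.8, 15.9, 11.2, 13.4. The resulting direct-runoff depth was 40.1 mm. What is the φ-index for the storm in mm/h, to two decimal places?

φ ≈ 4.38 mm/h

Only the 6 blocks with intensity above φ contribute runoff: 6, 6.1, 13.8, 15.9, 11.2, 13.4 mm/h.
Σ(I−φ)·Δt = d  ⇒  (6+6.1+13.8+15.9+11.2+13.4 − 6φ)·1 = 40.1
φ = (66.40 − 40.1/1) / 6 = 4.38 mm/h.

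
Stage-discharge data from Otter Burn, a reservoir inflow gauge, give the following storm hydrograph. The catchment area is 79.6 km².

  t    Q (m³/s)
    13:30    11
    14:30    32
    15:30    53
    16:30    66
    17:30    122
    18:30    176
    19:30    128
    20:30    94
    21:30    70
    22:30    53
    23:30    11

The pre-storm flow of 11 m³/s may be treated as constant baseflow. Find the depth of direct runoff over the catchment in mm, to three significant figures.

Direct runoff: 0.0, 21.0, 42.0, 55.0, 111.0, 165.0, 117.0, 83.0, 59.0, 42.0, 0.0 m³/s; ΣQ_DR = 695.0 m³/s.
V = ΣQ_DR · Δt = 695.0 × 3600 s = 2.502 × 10^6 m³.
Over A = 79.6 km², depth = V / A = 31.4 mm.

d ≈ 31.4 mm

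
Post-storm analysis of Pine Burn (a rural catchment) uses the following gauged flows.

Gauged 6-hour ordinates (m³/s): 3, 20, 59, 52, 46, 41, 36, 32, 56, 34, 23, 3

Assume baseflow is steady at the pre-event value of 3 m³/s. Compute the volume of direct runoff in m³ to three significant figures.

Direct-runoff ordinates (Q − Q_b): 0.0, 17.0, 56.0, 49.0, 43.0, 38.0, 33.0, 29.0, 53.0, 31.0, 20.0, 0.0 m³/s.
ΣQ_DR = 369.0 m³/s.
With Δt = 6 h = 21600 s, V = ΣQ_DR · Δt = 369.0 × 21600 = 7.97 × 10^6 m³.

V ≈ 7.97 × 10^6 m³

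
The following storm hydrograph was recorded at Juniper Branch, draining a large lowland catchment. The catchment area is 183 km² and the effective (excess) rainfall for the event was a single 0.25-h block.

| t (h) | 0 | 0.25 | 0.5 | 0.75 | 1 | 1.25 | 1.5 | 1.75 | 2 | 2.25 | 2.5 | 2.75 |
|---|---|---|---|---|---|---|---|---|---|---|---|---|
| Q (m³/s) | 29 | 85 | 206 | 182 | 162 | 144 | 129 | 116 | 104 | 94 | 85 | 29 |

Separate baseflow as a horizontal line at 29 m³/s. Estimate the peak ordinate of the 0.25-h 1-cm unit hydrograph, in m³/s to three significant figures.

U_p ≈ 354 m³/s

Direct runoff: 0.0, 56.0, 177.0, 153.0, 133.0, 115.0, 100.0, 87.0, 75.0, 65.0, 56.0, 0.0 m³/s; ΣQ_DR = 1017 m³/s, peak = 177.0 m³/s.
Runoff depth d = ΣQ_DR·Δt / A = 1017 × 900 / (183 km²) = 5.002 mm.
The 1-cm UH is the DRH scaled by (10 mm)/d, so U_p = 177.0 × 10/5.002 = 354 m³/s.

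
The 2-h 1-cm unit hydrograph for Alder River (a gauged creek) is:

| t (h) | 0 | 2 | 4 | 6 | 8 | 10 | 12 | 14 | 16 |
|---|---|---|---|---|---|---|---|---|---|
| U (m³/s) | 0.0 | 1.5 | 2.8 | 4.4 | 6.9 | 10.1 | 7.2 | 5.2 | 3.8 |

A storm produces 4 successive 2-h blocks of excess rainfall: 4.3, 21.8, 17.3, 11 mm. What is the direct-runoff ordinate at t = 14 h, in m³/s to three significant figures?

Q ≈ 43.0 m³/s

By discrete convolution, Q_j = Σ (P_i / 10 mm) · U_{j−i}.
At t = 14 h (j=7): Q = (4.3/10)·5.2 + (21.8/10)·7.2 + (17.3/10)·10.1 + (11/10)·6.9 = 43.0 m³/s.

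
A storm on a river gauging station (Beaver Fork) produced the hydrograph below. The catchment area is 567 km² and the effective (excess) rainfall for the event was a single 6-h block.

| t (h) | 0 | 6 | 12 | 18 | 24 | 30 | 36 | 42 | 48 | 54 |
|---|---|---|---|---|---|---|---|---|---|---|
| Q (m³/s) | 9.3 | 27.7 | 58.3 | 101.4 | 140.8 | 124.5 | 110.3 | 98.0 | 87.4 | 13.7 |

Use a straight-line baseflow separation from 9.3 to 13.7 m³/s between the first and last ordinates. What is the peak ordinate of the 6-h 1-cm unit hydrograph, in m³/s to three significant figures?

U_p ≈ 51.8 m³/s

Direct runoff: 0.00, 17.91, 48.02, 90.63, 129.54, 112.76, 98.07, 85.28, 74.19, 0.00 m³/s; ΣQ_DR = 656.4 m³/s, peak = 129.54 m³/s.
Runoff depth d = ΣQ_DR·Δt / A = 656.4 × 21600 / (567 km²) = 25.01 mm.
The 1-cm UH is the DRH scaled by (10 mm)/d, so U_p = 129.54 × 10/25.01 = 51.8 m³/s.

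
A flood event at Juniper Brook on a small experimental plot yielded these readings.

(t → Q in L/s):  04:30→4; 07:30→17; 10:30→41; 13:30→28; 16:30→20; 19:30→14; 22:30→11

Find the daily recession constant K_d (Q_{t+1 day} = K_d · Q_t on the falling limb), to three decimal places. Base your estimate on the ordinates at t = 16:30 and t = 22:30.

K_d ≈ 0.092

Between t = 16:30 and t = 22:30 the flow falls from 20 to 11 L/s over 2×3 h = 6 h.
Per-interval ratio K = (11/20)^(1/2) = 0.7416; K_d = K^(24/3) = 0.092.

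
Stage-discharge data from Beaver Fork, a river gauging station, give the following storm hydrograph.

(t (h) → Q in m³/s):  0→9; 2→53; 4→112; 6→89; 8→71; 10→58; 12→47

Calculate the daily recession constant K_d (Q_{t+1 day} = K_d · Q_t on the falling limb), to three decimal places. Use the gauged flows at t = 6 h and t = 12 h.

K_d ≈ 0.078

Between t = 6 h and t = 12 h the flow falls from 89 to 47 m³/s over 3×2 h = 6 h.
Per-interval ratio K = (47/89)^(1/3) = 0.8083; K_d = K^(24/2) = 0.078.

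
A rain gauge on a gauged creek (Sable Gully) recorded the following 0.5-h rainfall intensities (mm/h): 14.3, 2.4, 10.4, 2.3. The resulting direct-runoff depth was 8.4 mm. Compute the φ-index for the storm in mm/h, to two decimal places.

Only the 2 blocks with intensity above φ contribute runoff: 14.3, 10.4 mm/h.
Σ(I−φ)·Δt = d  ⇒  (14.3+10.4 − 2φ)·0.5 = 8.4
φ = (24.70 − 8.4/0.5) / 2 = 3.95 mm/h.

φ ≈ 3.95 mm/h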